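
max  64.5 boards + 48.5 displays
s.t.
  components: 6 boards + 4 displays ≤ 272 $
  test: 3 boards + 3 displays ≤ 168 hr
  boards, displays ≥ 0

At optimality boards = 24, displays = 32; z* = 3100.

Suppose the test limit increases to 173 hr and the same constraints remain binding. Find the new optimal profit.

At the optimum: components uses 272 of 272 (binding); test uses 168 of 168 (binding).
The binding rows give the dual system: 6·y_components + 3·y_test = 64.5 and 4·y_components + 3·y_test = 48.5.
→ y_components = 8 and y_test = 5.5.
Δz = y_test·Δb = 5.5 × (5) = 27.5, so new z* = 3100 + 27.5 = 3127.5.

3127.5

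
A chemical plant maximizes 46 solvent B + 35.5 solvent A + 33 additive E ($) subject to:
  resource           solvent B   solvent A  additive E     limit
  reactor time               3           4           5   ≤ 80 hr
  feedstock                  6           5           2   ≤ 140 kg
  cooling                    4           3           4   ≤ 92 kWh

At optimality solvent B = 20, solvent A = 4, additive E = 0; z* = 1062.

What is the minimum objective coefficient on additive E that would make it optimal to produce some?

38

Binding: feedstock and cooling. Non-binding: reactor time (4 unused).
Slack constraints have shadow price 0 (complementary slackness).
The binding rows give the dual system: 6·y_feedstock + 4·y_cooling = 46 and 5·y_feedstock + 3·y_cooling = 35.5.
This yields shadow prices y_feedstock = 2, y_cooling = 8.5.
additive E enters the basis when its profit ≥ yᵀa₃ = 2·2 + 8.5·4 = 38.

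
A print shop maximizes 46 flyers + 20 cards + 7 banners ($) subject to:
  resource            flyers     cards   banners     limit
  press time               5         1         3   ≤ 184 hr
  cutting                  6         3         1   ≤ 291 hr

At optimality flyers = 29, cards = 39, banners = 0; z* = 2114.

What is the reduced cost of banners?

Both press time and cutting are binding at x*.
From A_Bᵀ y = c: 5·y_press time + 6·y_cutting = 46; 1·y_press time + 3·y_cutting = 20.
Solving: y_press time = 2, y_cutting = 6.
Reduced cost of banners: c₃ − yᵀa₃ = 7 − (2·3 + 6·1) = 7 − 12 = -5.

-5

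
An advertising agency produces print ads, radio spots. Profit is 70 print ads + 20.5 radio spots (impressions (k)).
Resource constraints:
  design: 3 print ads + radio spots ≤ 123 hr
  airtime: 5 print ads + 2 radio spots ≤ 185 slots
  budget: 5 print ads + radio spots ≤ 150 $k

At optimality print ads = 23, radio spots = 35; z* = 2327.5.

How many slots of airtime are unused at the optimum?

airtime used = 5·23 + 2·35 = 185; slack = 185 − 185 = 0.

0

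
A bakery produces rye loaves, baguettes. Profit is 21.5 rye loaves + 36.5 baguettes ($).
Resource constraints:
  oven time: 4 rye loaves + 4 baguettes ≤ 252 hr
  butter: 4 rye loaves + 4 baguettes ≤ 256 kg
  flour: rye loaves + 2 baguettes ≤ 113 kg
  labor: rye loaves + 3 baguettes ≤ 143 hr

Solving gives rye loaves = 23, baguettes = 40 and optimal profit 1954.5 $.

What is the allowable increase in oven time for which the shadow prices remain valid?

Binding constraints: oven time, labor. The basis is B = [[4,4],[1,3]] with det 8.
Per unit increase in oven time, x* moves by d = (0.375, -0.125).
The basis stays optimal until butter becomes binding; allowable increase = 4 hr.

4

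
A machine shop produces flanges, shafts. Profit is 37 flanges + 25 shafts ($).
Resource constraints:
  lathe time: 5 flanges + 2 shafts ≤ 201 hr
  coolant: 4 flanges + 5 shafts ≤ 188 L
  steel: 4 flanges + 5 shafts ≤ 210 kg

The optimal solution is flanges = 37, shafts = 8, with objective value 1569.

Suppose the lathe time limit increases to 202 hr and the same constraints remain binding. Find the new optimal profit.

1574

Binding: lathe time and coolant. Non-binding: steel (22 unused).
Slack constraints have shadow price 0 (complementary slackness).
From A_Bᵀ y = c: 5·y_lathe time + 4·y_coolant = 37; 2·y_lathe time + 5·y_coolant = 25.
Solving: y_lathe time = 5, y_coolant = 3.
Δz = y_lathe time·Δb = 5 × (1) = 5, so new z* = 1569 + 5 = 1574.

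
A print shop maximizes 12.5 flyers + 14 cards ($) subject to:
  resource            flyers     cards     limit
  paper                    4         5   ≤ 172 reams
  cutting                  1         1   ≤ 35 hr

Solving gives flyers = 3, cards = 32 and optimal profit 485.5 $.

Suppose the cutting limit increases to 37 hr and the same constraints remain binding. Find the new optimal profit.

At the optimum: paper uses 172 of 172 (binding); cutting uses 35 of 35 (binding).
Dual feasibility on the basic columns requires 4·y_paper + 1·y_cutting = 12.5, 5·y_paper + 1·y_cutting = 14.
→ y_paper = 1.5 and y_cutting = 6.5.
Δz = y_cutting·Δb = 6.5 × (2) = 13, so new z* = 485.5 + 13 = 498.5.

498.5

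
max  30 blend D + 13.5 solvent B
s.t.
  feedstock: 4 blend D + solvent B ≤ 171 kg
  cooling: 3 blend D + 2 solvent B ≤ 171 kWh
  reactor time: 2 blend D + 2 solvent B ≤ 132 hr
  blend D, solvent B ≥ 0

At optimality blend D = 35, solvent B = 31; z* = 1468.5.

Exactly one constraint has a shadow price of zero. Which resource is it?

cooling

feedstock: 171/171 (binding)
cooling: 167/171 (slack 4)
reactor time: 132/132 (binding)
By complementary slackness, a constraint with positive slack has shadow price 0 → cooling.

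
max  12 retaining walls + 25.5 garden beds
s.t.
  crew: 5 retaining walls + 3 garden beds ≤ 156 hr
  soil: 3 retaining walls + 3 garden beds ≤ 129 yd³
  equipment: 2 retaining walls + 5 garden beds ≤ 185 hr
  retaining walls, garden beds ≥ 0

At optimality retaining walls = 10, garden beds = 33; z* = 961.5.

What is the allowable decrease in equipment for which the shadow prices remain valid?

10.5

Binding constraints: soil, equipment. The basis is B = [[3,3],[2,5]] with det 9.
Per unit decrease in equipment, x* moves by d = (0.3333, -0.3333).
The basis stays optimal until crew becomes binding; allowable decrease = 10.5 hr.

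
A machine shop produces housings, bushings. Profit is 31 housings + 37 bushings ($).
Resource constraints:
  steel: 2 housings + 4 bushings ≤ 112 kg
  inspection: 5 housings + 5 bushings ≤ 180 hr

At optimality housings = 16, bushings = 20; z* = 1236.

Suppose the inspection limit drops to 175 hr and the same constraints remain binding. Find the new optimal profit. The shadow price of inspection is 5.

1211

Δb = -5, so new z* = 1236 + (5)·(-5) = 1236 − 25 = 1211.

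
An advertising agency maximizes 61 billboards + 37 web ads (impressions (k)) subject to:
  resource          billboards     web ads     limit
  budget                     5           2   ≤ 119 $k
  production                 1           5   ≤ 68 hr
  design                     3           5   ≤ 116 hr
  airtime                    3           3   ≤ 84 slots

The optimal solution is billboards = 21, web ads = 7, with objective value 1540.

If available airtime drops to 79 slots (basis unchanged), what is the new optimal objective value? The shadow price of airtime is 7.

1505

Δb = -5, so new z* = 1540 + (7)·(-5) = 1540 − 35 = 1505.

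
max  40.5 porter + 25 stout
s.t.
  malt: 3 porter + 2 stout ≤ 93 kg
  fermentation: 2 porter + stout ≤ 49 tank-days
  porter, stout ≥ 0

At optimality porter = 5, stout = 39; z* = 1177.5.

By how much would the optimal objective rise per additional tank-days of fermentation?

At the optimum: malt uses 93 of 93 (binding); fermentation uses 49 of 49 (binding).
From A_Bᵀ y = c: 3·y_malt + 2·y_fermentation = 40.5; 2·y_malt + 1·y_fermentation = 25.
Solving: y_malt = 9.5, y_fermentation = 6.
Shadow price of fermentation = 6.

6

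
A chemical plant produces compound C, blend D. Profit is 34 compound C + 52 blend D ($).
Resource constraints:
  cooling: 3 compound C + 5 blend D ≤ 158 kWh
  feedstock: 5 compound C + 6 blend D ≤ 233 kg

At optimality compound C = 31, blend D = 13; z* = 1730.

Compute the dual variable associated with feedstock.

2

Both cooling and feedstock are binding at x*.
The binding rows give the dual system: 3·y_cooling + 5·y_feedstock = 34 and 5·y_cooling + 6·y_feedstock = 52.
→ y_cooling = 8 and y_feedstock = 2.
Shadow price of feedstock = 2.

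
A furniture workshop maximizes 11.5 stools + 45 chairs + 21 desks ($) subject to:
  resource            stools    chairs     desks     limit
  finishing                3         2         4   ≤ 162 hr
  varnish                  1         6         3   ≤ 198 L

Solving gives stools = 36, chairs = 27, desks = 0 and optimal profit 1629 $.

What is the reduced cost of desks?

Check each constraint at x*: finishing 162/162 (tight); varnish 198/198 (tight).
Dual feasibility on the basic columns requires 3·y_finishing + 1·y_varnish = 11.5, 2·y_finishing + 6·y_varnish = 45.
This yields shadow prices y_finishing = 1.5, y_varnish = 7.
Reduced cost of desks: c₃ − yᵀa₃ = 21 − (1.5·4 + 7·3) = 21 − 27 = -6.

-6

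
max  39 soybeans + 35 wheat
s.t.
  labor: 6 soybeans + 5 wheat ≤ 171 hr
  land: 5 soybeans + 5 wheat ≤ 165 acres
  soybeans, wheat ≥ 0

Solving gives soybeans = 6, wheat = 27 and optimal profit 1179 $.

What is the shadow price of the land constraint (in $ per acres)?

Check each constraint at x*: labor 171/171 (tight); land 165/165 (tight).
The binding rows give the dual system: 6·y_labor + 5·y_land = 39 and 5·y_labor + 5·y_land = 35.
This yields shadow prices y_labor = 4, y_land = 3.
Shadow price of land = 3.

3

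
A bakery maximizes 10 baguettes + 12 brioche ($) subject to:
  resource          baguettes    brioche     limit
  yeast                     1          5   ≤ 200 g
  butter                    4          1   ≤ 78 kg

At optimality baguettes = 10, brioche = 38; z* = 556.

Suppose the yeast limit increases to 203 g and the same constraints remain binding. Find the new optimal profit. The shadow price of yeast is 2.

562

Δb = 3, so new z* = 556 + (2)·(3) = 556 + 6 = 562.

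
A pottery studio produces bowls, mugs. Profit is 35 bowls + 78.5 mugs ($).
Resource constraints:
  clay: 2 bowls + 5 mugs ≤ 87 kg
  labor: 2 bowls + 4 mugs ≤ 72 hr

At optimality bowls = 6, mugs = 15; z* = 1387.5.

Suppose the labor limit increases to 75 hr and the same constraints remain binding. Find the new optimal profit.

At the optimum: clay uses 87 of 87 (binding); labor uses 72 of 72 (binding).
The binding rows give the dual system: 2·y_clay + 2·y_labor = 35 and 5·y_clay + 4·y_labor = 78.5.
→ y_clay = 8.5 and y_labor = 9.
Δz = y_labor·Δb = 9 × (3) = 27, so new z* = 1387.5 + 27 = 1414.5.

1414.5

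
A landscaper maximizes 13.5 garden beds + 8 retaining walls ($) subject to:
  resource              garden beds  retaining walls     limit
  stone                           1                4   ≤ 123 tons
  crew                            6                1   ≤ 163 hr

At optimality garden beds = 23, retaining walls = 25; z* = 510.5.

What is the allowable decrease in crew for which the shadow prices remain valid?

132.25

Binding constraints: stone, crew. The basis is B = [[1,4],[6,1]] with det -23.
Per unit decrease in crew, x* moves by d = (-0.1739, 0.0435).
The basis stays optimal until garden beds reaches 0; allowable decrease = 132.25 hr.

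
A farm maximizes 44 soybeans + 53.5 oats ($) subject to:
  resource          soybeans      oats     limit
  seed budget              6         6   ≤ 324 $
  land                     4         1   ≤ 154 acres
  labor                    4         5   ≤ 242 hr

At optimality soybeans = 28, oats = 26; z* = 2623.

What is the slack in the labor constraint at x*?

0

labor used = 4·28 + 5·26 = 242; slack = 242 − 242 = 0.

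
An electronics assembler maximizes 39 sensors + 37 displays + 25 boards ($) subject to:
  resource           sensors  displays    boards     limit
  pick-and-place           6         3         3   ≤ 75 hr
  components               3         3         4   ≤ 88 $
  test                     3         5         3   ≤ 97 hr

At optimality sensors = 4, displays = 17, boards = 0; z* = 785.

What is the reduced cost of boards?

-2

At the optimum: pick-and-place uses 75 of 75 (binding); components uses 63 of 88 (slack = 25); test uses 97 of 97 (binding).
Slack constraints have shadow price 0 (complementary slackness).
The binding rows give the dual system: 6·y_pick-and-place + 3·y_test = 39 and 3·y_pick-and-place + 5·y_test = 37.
→ y_pick-and-place = 4 and y_test = 5.
Reduced cost of boards: c₃ − yᵀa₃ = 25 − (4·3 + 5·3) = 25 − 27 = -2.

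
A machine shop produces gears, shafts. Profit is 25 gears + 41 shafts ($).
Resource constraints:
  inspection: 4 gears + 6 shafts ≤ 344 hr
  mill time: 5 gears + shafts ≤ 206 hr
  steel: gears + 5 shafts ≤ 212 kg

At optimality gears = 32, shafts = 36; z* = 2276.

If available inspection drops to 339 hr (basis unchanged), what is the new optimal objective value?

2246

Check each constraint at x*: inspection 344/344 (tight); mill time 196/206 (slack 10); steel 212/212 (tight).
Slack constraints have shadow price 0 (complementary slackness).
From A_Bᵀ y = c: 4·y_inspection + 1·y_steel = 25; 6·y_inspection + 5·y_steel = 41.
This yields shadow prices y_inspection = 6, y_steel = 1.
Δz = y_inspection·Δb = 6 × (-5) = -30, so new z* = 2276 − 30 = 2246.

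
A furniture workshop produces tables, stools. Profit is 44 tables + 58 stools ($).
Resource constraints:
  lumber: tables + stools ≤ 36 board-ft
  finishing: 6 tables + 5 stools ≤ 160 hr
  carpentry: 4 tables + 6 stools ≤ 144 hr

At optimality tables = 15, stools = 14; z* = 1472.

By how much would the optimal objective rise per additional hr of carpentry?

8

At the optimum: lumber uses 29 of 36 (slack = 7); finishing uses 160 of 160 (binding); carpentry uses 144 of 144 (binding).
By complementary slackness, y = 0 for the non-binding constraint.
Dual feasibility on the basic columns requires 6·y_finishing + 4·y_carpentry = 44, 5·y_finishing + 6·y_carpentry = 58.
This yields shadow prices y_finishing = 2, y_carpentry = 8.
Shadow price of carpentry = 8.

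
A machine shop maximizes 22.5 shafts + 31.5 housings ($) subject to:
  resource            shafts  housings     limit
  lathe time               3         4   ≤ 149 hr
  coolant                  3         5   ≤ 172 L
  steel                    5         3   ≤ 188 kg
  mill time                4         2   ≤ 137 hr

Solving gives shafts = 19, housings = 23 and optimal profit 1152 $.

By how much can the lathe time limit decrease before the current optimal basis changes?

Binding constraints: lathe time, coolant. The basis is B = [[3,4],[3,5]] with det 3.
Per unit decrease in lathe time, x* moves by d = (-1.6667, 1).
The basis stays optimal until shafts reaches 0; allowable decrease = 11.4 hr.

11.4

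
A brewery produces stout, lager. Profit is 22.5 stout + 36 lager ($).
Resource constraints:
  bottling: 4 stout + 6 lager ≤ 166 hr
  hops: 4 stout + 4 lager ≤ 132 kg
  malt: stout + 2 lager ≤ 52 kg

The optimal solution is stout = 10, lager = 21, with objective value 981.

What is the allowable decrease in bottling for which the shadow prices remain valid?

10

Binding constraints: bottling, malt. The basis is B = [[4,6],[1,2]] with det 2.
Per unit decrease in bottling, x* moves by d = (-1, 0.5).
The basis stays optimal until stout reaches 0; allowable decrease = 10 hr.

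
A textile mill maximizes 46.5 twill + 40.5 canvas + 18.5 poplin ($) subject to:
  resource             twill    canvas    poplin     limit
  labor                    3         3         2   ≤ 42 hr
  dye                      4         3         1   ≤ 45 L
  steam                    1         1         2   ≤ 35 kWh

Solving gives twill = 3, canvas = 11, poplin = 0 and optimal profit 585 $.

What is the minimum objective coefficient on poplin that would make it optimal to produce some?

21

At the optimum: labor uses 42 of 42 (binding); dye uses 45 of 45 (binding); steam uses 14 of 35 (slack = 21).
Slack constraints have shadow price 0 (complementary slackness).
The binding rows give the dual system: 3·y_labor + 4·y_dye = 46.5 and 3·y_labor + 3·y_dye = 40.5.
→ y_labor = 7.5 and y_dye = 6.
poplin enters the basis when its profit ≥ yᵀa₃ = 7.5·2 + 6·1 = 21.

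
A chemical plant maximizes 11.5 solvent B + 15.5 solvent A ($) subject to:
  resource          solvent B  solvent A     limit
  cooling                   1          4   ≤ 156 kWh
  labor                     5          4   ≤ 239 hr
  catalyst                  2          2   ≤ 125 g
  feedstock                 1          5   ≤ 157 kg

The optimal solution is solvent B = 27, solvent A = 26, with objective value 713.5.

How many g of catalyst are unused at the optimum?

catalyst used = 2·27 + 2·26 = 106; slack = 125 − 106 = 19.

19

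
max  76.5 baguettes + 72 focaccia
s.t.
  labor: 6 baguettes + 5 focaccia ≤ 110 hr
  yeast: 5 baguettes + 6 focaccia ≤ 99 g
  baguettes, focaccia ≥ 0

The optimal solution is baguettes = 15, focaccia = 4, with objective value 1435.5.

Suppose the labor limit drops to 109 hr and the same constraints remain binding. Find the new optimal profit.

1426.5

At the optimum: labor uses 110 of 110 (binding); yeast uses 99 of 99 (binding).
Dual feasibility on the basic columns requires 6·y_labor + 5·y_yeast = 76.5, 5·y_labor + 6·y_yeast = 72.
This yields shadow prices y_labor = 9, y_yeast = 4.5.
Δz = y_labor·Δb = 9 × (-1) = -9, so new z* = 1435.5 − 9 = 1426.5.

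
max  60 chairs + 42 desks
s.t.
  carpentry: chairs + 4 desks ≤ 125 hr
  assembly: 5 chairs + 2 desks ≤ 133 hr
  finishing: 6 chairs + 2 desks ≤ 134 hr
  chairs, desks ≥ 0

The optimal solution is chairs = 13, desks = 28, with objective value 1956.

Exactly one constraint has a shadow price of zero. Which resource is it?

assembly

carpentry: 125/125 (binding)
assembly: 121/133 (slack 12)
finishing: 134/134 (binding)
By complementary slackness, a constraint with positive slack has shadow price 0 → assembly.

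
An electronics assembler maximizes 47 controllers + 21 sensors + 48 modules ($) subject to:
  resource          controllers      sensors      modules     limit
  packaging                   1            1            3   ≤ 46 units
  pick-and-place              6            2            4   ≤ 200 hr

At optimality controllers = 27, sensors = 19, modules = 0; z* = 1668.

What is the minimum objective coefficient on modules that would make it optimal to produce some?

50

Both packaging and pick-and-place are binding at x*.
Dual feasibility on the basic columns requires 1·y_packaging + 6·y_pick-and-place = 47, 1·y_packaging + 2·y_pick-and-place = 21.
Solving: y_packaging = 8, y_pick-and-place = 6.5.
modules enters the basis when its profit ≥ yᵀa₃ = 8·3 + 6.5·4 = 50.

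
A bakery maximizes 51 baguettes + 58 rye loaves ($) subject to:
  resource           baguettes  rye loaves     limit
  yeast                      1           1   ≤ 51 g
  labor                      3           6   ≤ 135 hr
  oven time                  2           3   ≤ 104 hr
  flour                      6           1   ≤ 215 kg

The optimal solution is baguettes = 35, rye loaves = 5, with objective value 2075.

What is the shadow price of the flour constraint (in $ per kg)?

Check each constraint at x*: yeast 40/51 (slack 11); labor 135/135 (tight); oven time 85/104 (slack 19); flour 215/215 (tight).
By complementary slackness, y = 0 for the non-binding constraints.
From A_Bᵀ y = c: 3·y_labor + 6·y_flour = 51; 6·y_labor + 1·y_flour = 58.
→ y_labor = 9 and y_flour = 4.
Shadow price of flour = 4.

4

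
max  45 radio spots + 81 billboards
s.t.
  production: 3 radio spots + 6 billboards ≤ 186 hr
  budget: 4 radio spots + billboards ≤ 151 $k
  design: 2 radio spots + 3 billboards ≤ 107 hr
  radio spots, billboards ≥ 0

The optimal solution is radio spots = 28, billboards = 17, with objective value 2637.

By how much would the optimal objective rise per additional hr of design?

9

Check each constraint at x*: production 186/186 (tight); budget 129/151 (slack 22); design 107/107 (tight).
Slack constraints have shadow price 0 (complementary slackness).
From A_Bᵀ y = c: 3·y_production + 2·y_design = 45; 6·y_production + 3·y_design = 81.
This yields shadow prices y_production = 9, y_design = 9.
Shadow price of design = 9.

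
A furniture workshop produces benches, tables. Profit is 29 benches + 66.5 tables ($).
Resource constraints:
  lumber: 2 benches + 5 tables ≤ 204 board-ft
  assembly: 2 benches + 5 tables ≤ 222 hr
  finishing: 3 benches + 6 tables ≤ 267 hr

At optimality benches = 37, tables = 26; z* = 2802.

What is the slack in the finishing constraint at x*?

finishing used = 3·37 + 6·26 = 267; slack = 267 − 267 = 0.

0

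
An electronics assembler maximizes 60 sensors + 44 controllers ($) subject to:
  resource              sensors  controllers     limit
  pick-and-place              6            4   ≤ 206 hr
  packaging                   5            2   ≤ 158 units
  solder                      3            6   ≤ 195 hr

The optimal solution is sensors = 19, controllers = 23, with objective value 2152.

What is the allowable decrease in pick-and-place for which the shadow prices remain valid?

Binding constraints: pick-and-place, solder. The basis is B = [[6,4],[3,6]] with det 24.
Per unit decrease in pick-and-place, x* moves by d = (-0.25, 0.125).
The basis stays optimal until sensors reaches 0; allowable decrease = 76 hr.

76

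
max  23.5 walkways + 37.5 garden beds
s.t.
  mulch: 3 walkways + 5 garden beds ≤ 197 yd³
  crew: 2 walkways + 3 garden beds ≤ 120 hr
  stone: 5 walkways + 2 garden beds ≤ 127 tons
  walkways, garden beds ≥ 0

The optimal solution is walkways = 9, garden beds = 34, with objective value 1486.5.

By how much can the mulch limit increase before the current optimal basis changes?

Binding constraints: mulch, crew. The basis is B = [[3,5],[2,3]] with det -1.
Per unit increase in mulch, x* moves by d = (-3, 2).
The basis stays optimal until walkways reaches 0; allowable increase = 3 yd³.

3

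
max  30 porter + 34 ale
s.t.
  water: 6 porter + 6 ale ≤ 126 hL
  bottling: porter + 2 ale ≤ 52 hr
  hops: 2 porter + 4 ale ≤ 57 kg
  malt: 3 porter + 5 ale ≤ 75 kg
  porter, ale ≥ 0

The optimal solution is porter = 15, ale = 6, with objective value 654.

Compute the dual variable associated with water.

Binding: water and malt. Non-binding: bottling (25 unused), hops (3 unused).
By complementary slackness, y = 0 for the non-binding constraints.
Dual feasibility on the basic columns requires 6·y_water + 3·y_malt = 30, 6·y_water + 5·y_malt = 34.
Solving: y_water = 4, y_malt = 2.
Shadow price of water = 4.

4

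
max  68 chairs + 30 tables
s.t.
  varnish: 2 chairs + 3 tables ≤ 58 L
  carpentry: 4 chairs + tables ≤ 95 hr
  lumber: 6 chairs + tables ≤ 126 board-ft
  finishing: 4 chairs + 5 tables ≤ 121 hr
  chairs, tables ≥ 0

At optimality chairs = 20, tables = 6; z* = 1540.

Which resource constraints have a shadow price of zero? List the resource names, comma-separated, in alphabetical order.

varnish: 58/58 (binding)
carpentry: 86/95 (slack 9)
lumber: 126/126 (binding)
finishing: 110/121 (slack 11)
By complementary slackness, a constraint with positive slack has shadow price 0 → carpentry, finishing.

carpentry, finishing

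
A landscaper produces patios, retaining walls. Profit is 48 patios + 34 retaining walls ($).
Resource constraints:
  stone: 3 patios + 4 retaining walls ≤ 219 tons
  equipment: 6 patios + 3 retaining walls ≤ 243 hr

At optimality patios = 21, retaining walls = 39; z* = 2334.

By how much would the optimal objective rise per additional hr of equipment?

Both stone and equipment are binding at x*.
The binding rows give the dual system: 3·y_stone + 6·y_equipment = 48 and 4·y_stone + 3·y_equipment = 34.
→ y_stone = 4 and y_equipment = 6.
Shadow price of equipment = 6.

6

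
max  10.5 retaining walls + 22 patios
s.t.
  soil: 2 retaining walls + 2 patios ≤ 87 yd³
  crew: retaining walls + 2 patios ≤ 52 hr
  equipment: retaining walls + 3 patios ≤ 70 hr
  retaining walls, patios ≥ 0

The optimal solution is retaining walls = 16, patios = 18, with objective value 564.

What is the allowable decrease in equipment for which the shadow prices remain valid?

Binding constraints: crew, equipment. The basis is B = [[1,2],[1,3]] with det 1.
Per unit decrease in equipment, x* moves by d = (2, -1).
The basis stays optimal until soil becomes binding; allowable decrease = 9.5 hr.

9.5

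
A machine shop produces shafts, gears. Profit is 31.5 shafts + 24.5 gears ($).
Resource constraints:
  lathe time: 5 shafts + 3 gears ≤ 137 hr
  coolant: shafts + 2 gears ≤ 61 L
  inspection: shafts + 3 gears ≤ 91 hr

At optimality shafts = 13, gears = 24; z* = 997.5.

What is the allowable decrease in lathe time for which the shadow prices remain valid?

42

Binding constraints: lathe time, coolant. The basis is B = [[5,3],[1,2]] with det 7.
Per unit decrease in lathe time, x* moves by d = (-0.2857, 0.1429).
The basis stays optimal until inspection becomes binding; allowable decrease = 42 hr.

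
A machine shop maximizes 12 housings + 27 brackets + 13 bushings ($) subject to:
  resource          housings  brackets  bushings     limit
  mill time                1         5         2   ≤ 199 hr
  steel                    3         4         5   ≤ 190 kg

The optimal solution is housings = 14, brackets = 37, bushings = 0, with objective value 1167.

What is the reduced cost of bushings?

Both mill time and steel are binding at x*.
The binding rows give the dual system: 1·y_mill time + 3·y_steel = 12 and 5·y_mill time + 4·y_steel = 27.
This yields shadow prices y_mill time = 3, y_steel = 3.
Reduced cost of bushings: c₃ − yᵀa₃ = 13 − (3·2 + 3·5) = 13 − 21 = -8.

-8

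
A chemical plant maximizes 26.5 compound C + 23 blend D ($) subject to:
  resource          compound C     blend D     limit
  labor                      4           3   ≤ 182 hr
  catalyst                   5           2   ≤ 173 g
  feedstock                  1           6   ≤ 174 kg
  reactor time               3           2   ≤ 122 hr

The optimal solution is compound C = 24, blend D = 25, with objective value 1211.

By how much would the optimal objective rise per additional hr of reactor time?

8.5

Binding: feedstock and reactor time. Non-binding: labor (11 unused), catalyst (3 unused).
Slack constraints have shadow price 0 (complementary slackness).
Dual feasibility on the basic columns requires 1·y_feedstock + 3·y_reactor time = 26.5, 6·y_feedstock + 2·y_reactor time = 23.
This yields shadow prices y_feedstock = 1, y_reactor time = 8.5.
Shadow price of reactor time = 8.5.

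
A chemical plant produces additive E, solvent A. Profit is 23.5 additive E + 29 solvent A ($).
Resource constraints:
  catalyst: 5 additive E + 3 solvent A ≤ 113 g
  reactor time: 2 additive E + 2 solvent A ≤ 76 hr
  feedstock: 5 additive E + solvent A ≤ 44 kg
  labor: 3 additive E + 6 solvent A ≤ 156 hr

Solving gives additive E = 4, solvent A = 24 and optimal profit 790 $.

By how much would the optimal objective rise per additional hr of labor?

Check each constraint at x*: catalyst 92/113 (slack 21); reactor time 56/76 (slack 20); feedstock 44/44 (tight); labor 156/156 (tight).
By complementary slackness, y = 0 for the non-binding constraints.
The binding rows give the dual system: 5·y_feedstock + 3·y_labor = 23.5 and 1·y_feedstock + 6·y_labor = 29.
This yields shadow prices y_feedstock = 2, y_labor = 4.5.
Shadow price of labor = 4.5.

4.5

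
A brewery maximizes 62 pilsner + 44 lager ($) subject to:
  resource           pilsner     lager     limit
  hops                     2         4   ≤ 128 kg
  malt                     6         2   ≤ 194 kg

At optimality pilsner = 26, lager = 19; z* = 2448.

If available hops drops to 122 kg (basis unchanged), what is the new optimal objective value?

2406

Check each constraint at x*: hops 128/128 (tight); malt 194/194 (tight).
From A_Bᵀ y = c: 2·y_hops + 6·y_malt = 62; 4·y_hops + 2·y_malt = 44.
→ y_hops = 7 and y_malt = 8.
Δz = y_hops·Δb = 7 × (-6) = -42, so new z* = 2448 − 42 = 2406.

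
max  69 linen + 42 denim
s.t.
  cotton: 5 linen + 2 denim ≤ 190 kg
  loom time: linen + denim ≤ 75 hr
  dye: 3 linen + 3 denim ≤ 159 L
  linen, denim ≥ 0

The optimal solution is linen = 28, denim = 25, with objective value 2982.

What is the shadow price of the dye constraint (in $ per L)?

8

Check each constraint at x*: cotton 190/190 (tight); loom time 53/75 (slack 22); dye 159/159 (tight).
Slack constraints have shadow price 0 (complementary slackness).
Dual feasibility on the basic columns requires 5·y_cotton + 3·y_dye = 69, 2·y_cotton + 3·y_dye = 42.
→ y_cotton = 9 and y_dye = 8.
Shadow price of dye = 8.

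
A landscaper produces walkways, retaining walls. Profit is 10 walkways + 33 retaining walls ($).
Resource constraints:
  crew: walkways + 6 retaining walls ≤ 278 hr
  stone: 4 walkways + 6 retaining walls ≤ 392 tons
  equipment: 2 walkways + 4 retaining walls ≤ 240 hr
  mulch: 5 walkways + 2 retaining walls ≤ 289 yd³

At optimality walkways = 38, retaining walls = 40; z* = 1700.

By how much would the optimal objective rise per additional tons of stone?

At the optimum: crew uses 278 of 278 (binding); stone uses 392 of 392 (binding); equipment uses 236 of 240 (slack = 4); mulch uses 270 of 289 (slack = 19).
By complementary slackness, y = 0 for the non-binding constraints.
Dual feasibility on the basic columns requires 1·y_crew + 4·y_stone = 10, 6·y_crew + 6·y_stone = 33.
→ y_crew = 4 and y_stone = 1.5.
Shadow price of stone = 1.5.

1.5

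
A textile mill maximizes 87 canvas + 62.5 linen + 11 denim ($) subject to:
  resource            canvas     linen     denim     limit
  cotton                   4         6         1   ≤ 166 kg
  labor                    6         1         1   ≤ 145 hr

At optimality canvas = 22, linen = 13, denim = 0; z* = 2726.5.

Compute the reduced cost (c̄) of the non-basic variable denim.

-6.5

Both cotton and labor are binding at x*.
The binding rows give the dual system: 4·y_cotton + 6·y_labor = 87 and 6·y_cotton + 1·y_labor = 62.5.
Solving: y_cotton = 9, y_labor = 8.5.
Reduced cost of denim: c₃ − yᵀa₃ = 11 − (9·1 + 8.5·1) = 11 − 17.5 = -6.5.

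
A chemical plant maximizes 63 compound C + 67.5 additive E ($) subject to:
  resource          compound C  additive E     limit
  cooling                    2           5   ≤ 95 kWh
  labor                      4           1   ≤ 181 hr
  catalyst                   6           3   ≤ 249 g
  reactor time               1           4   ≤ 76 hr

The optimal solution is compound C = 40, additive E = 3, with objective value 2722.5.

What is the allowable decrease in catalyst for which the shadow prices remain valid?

Binding constraints: cooling, catalyst. The basis is B = [[2,5],[6,3]] with det -24.
Per unit decrease in catalyst, x* moves by d = (-0.2083, 0.0833).
The basis stays optimal until compound C reaches 0; allowable decrease = 192 g.

192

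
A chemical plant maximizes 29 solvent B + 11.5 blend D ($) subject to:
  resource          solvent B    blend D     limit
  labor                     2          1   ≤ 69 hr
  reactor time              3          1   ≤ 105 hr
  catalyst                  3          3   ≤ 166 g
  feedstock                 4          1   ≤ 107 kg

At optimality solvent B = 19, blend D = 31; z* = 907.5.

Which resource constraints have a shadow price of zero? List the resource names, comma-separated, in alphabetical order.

labor: 69/69 (binding)
reactor time: 88/105 (slack 17)
catalyst: 150/166 (slack 16)
feedstock: 107/107 (binding)
By complementary slackness, a constraint with positive slack has shadow price 0 → catalyst, reactor time.

catalyst, reactor time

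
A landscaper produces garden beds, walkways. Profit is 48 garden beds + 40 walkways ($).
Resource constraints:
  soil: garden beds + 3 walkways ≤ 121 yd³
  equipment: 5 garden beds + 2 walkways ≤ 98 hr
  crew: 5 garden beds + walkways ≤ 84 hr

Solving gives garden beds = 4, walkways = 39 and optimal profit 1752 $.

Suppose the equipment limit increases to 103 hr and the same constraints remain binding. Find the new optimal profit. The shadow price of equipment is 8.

1792

Δb = 5, so new z* = 1752 + (8)·(5) = 1752 + 40 = 1792.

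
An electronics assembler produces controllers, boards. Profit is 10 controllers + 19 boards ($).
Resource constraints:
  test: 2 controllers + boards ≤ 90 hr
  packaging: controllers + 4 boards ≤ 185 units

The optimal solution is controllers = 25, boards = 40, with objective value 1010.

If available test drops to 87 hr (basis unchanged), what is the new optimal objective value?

1001

At the optimum: test uses 90 of 90 (binding); packaging uses 185 of 185 (binding).
From A_Bᵀ y = c: 2·y_test + 1·y_packaging = 10; 1·y_test + 4·y_packaging = 19.
Solving: y_test = 3, y_packaging = 4.
Δz = y_test·Δb = 3 × (-3) = -9, so new z* = 1010 − 9 = 1001.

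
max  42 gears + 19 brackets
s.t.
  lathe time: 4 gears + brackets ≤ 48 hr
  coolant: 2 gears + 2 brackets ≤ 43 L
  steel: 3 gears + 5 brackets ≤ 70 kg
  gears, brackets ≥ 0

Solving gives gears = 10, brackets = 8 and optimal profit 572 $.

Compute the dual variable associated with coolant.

Binding: lathe time and steel. Non-binding: coolant (7 unused).
Since coolant is not tight, its dual is 0.
The binding rows give the dual system: 4·y_lathe time + 3·y_steel = 42 and 1·y_lathe time + 5·y_steel = 19.
→ y_lathe time = 9 and y_steel = 2.
Shadow price of coolant = 0.

0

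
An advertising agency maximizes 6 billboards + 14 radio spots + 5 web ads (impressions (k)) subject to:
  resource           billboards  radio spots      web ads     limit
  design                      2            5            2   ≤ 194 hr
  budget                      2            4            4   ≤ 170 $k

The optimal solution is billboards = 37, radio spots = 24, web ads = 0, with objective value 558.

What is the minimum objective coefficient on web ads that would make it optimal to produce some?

At the optimum: design uses 194 of 194 (binding); budget uses 170 of 170 (binding).
Dual feasibility on the basic columns requires 2·y_design + 2·y_budget = 6, 5·y_design + 4·y_budget = 14.
Solving: y_design = 2, y_budget = 1.
web ads enters the basis when its profit ≥ yᵀa₃ = 2·2 + 1·4 = 8.

8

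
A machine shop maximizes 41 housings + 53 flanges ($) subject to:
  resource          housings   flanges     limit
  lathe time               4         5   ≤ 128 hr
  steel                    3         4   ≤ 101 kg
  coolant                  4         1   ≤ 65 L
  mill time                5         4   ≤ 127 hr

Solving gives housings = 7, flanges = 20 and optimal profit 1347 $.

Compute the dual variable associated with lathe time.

5

At the optimum: lathe time uses 128 of 128 (binding); steel uses 101 of 101 (binding); coolant uses 48 of 65 (slack = 17); mill time uses 115 of 127 (slack = 12).
By complementary slackness, y = 0 for the non-binding constraints.
Dual feasibility on the basic columns requires 4·y_lathe time + 3·y_steel = 41, 5·y_lathe time + 4·y_steel = 53.
→ y_lathe time = 5 and y_steel = 7.
Shadow price of lathe time = 5.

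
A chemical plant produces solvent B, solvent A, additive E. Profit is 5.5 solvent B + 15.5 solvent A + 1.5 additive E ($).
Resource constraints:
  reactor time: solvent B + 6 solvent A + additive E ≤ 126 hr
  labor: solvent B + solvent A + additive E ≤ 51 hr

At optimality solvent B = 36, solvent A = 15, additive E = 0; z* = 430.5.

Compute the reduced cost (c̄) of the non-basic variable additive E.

Both reactor time and labor are binding at x*.
The binding rows give the dual system: 1·y_reactor time + 1·y_labor = 5.5 and 6·y_reactor time + 1·y_labor = 15.5.
This yields shadow prices y_reactor time = 2, y_labor = 3.5.
Reduced cost of additive E: c₃ − yᵀa₃ = 1.5 − (2·1 + 3.5·1) = 1.5 − 5.5 = -4.

-4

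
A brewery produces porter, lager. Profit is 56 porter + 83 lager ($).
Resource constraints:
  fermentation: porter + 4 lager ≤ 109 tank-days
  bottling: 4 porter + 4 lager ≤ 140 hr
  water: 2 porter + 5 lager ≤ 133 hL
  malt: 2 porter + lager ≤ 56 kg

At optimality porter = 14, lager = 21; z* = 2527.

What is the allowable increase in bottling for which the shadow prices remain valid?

10.5

Binding constraints: bottling, water. The basis is B = [[4,4],[2,5]] with det 12.
Per unit increase in bottling, x* moves by d = (0.4167, -0.1667).
The basis stays optimal until malt becomes binding; allowable increase = 10.5 hr.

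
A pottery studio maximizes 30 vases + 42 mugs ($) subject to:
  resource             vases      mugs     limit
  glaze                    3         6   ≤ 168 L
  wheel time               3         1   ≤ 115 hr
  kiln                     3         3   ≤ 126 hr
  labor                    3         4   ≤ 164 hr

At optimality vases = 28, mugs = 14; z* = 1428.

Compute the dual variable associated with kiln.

6

Binding: glaze and kiln. Non-binding: wheel time (17 unused), labor (24 unused).
Since wheel time, labor are not tight, their duals are 0.
Dual feasibility on the basic columns requires 3·y_glaze + 3·y_kiln = 30, 6·y_glaze + 3·y_kiln = 42.
Solving: y_glaze = 4, y_kiln = 6.
Shadow price of kiln = 6.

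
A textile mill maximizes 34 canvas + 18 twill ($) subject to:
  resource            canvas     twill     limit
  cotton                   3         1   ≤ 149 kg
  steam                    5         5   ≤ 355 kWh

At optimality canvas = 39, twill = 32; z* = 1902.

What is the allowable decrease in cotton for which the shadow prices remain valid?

Binding constraints: cotton, steam. The basis is B = [[3,1],[5,5]] with det 10.
Per unit decrease in cotton, x* moves by d = (-0.5, 0.5).
The basis stays optimal until canvas reaches 0; allowable decrease = 78 kg.

78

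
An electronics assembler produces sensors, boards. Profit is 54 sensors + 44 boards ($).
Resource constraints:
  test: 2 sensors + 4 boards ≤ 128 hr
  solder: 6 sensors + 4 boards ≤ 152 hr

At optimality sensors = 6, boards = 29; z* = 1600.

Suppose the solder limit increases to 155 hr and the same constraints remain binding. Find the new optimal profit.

1624

At the optimum: test uses 128 of 128 (binding); solder uses 152 of 152 (binding).
Dual feasibility on the basic columns requires 2·y_test + 6·y_solder = 54, 4·y_test + 4·y_solder = 44.
This yields shadow prices y_test = 3, y_solder = 8.
Δz = y_solder·Δb = 8 × (3) = 24, so new z* = 1600 + 24 = 1624.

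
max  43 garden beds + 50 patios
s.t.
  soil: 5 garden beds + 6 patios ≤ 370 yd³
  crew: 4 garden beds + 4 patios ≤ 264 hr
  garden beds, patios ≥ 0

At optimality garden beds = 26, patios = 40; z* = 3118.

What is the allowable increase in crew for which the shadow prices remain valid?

Binding constraints: soil, crew. The basis is B = [[5,6],[4,4]] with det -4.
Per unit increase in crew, x* moves by d = (1.5, -1.25).
The basis stays optimal until patios reaches 0; allowable increase = 32 hr.

32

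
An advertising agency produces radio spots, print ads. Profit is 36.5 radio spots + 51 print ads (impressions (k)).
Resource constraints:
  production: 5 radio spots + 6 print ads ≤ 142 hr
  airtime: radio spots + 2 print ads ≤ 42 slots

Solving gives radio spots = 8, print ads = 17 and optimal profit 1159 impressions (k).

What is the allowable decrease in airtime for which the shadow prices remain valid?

13.6

Binding constraints: production, airtime. The basis is B = [[5,6],[1,2]] with det 4.
Per unit decrease in airtime, x* moves by d = (1.5, -1.25).
The basis stays optimal until print ads reaches 0; allowable decrease = 13.6 slots.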